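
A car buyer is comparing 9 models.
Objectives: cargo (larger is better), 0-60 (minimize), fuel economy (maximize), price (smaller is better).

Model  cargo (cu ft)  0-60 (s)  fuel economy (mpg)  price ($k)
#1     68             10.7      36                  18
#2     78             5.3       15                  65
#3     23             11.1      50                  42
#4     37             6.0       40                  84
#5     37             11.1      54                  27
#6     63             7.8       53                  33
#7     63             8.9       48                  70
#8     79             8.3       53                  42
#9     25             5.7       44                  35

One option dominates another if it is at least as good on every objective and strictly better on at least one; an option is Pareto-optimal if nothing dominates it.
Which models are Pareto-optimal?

#1: not dominated (best price).
#2: not dominated (best 0-60).
#3: dominated by #5 (cargo 37≥23, 0-60 11.1≤11.1, fuel economy 54≥50, price 27≤42).
#4: not dominated.
#5: not dominated (best fuel economy).
#6: not dominated.
#7: dominated by #6 (cargo 63≥63, 0-60 7.8≤8.9, fuel economy 53≥48, price 33≤70).
#8: not dominated (best cargo).
#9: not dominated.

#1, #2, #4, #5, #6, #8, #9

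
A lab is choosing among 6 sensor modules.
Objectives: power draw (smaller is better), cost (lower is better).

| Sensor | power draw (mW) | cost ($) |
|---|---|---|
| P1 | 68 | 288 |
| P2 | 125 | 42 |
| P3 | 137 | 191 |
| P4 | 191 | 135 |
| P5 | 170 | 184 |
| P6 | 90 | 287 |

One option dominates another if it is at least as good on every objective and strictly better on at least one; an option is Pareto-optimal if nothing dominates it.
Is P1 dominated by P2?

P2 vs P1: P2 is worse on power draw (125 vs 68), so it does not dominate P1.

No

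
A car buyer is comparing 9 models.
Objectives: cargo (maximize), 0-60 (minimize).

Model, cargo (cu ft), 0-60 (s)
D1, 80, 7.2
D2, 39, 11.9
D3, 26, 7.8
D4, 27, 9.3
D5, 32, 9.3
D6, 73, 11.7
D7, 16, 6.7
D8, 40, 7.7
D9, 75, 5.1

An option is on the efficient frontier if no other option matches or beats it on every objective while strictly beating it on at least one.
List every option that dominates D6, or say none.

D1: cargo 80≥73, 0-60 7.2≤11.7 — dominates D6.
D9: cargo 75≥73, 0-60 5.1≤11.7 — dominates D6.
Others (D2, D3, D4, D5, D7, D8) are each worse than D6 on at least one objective.

D1, D9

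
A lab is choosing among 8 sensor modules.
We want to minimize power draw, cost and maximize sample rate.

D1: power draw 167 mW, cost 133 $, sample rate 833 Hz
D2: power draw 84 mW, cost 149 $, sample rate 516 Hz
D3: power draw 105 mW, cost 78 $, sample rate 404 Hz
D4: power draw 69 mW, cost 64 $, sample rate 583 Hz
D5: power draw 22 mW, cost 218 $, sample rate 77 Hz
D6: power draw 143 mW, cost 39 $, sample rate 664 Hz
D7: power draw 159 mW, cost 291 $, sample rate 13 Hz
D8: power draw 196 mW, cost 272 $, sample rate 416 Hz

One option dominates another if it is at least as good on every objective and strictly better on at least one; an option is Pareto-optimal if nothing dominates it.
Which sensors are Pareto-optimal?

D1: not dominated (best sample rate).
D2: dominated by D4 (power draw 69≤84, cost 64≤149, sample rate 583≥516).
D3: dominated by D4 (power draw 69≤105, cost 64≤78, sample rate 583≥404).
D4: not dominated.
D5: not dominated (best power draw).
D6: not dominated (best cost).
D7: dominated by D2 (power draw 84≤159, cost 149≤291, sample rate 516≥13).
D8: dominated by D1 (power draw 167≤196, cost 133≤272, sample rate 833≥416).

D1, D4, D5, D6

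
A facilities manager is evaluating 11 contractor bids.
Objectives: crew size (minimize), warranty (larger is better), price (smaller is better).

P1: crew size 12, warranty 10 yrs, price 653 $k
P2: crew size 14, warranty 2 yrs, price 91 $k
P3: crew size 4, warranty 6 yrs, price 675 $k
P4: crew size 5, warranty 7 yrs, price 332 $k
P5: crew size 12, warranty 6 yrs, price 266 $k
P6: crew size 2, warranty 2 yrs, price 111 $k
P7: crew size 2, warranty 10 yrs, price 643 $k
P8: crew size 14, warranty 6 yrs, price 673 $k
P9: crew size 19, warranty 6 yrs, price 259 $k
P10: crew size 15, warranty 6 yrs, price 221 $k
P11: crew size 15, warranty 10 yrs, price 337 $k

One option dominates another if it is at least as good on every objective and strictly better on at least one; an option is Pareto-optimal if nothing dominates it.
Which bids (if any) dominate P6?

P1: worse on crew size (12 vs 2).
P2: worse on crew size (14 vs 2).
P3: worse on crew size (4 vs 2).
P4: worse on crew size (5 vs 2).
P5: worse on crew size (12 vs 2).
P7: worse on price (643 vs 111).
P8: worse on crew size (14 vs 2).
P9: worse on crew size (19 vs 2).
P10: worse on crew size (15 vs 2).
P11: worse on crew size (15 vs 2).
No option dominates P6.

none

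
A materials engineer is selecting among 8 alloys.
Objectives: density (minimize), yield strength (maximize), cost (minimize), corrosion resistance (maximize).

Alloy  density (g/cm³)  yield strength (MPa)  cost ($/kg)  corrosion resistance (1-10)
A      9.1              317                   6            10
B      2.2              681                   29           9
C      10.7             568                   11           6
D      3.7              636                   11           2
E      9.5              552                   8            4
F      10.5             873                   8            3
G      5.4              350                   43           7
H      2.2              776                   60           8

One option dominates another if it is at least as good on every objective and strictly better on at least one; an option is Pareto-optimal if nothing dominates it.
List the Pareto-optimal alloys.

A: not dominated (best cost).
B: not dominated.
C: not dominated.
D: not dominated.
E: not dominated.
F: not dominated (best yield strength).
G: dominated by B (density 2.2≤5.4, yield strength 681≥350, cost 29≤43, corrosion resistance 9≥7).
H: not dominated.

A, B, C, D, E, F, H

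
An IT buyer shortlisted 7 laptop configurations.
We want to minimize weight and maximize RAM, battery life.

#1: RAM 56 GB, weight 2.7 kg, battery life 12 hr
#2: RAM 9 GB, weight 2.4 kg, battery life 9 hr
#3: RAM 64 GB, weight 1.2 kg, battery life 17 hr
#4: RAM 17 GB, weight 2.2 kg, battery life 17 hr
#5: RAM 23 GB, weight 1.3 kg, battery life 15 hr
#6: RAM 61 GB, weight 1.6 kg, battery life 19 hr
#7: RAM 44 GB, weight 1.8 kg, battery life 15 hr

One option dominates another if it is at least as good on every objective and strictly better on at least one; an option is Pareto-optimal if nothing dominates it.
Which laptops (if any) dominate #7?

#3: RAM 64≥44, weight 1.2≤1.8, battery life 17≥15 — dominates #7.
#6: RAM 61≥44, weight 1.6≤1.8, battery life 19≥15 — dominates #7.
Others (#1, #2, #4, #5) are each worse than #7 on at least one objective.

#3, #6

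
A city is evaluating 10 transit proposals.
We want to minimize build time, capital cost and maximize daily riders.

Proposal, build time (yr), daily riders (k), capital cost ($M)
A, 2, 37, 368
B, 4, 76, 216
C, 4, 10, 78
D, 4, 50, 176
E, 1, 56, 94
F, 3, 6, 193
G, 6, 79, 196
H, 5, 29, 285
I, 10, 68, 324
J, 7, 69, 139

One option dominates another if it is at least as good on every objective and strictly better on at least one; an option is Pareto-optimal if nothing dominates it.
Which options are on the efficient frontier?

B, C, E, G, J

A: dominated by E (build time 1≤2, daily riders 56≥37, capital cost 94≤368).
B: not dominated.
C: not dominated (best capital cost).
D: dominated by E (build time 1≤4, daily riders 56≥50, capital cost 94≤176).
E: not dominated (best build time).
F: dominated by E (build time 1≤3, daily riders 56≥6, capital cost 94≤193).
G: not dominated (best daily riders).
H: dominated by B (build time 4≤5, daily riders 76≥29, capital cost 216≤285).
I: dominated by B (build time 4≤10, daily riders 76≥68, capital cost 216≤324).
J: not dominated.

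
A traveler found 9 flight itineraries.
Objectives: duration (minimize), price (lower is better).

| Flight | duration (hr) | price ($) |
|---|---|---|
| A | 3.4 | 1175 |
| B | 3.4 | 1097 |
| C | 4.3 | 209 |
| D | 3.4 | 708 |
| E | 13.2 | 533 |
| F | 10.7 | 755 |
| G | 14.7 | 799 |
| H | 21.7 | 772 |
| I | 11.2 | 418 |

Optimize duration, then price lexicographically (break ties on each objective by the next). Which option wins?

D

First minimize duration: best is 3.4, kept {A, B, D}.
Then minimize price: best is 708, kept {D}.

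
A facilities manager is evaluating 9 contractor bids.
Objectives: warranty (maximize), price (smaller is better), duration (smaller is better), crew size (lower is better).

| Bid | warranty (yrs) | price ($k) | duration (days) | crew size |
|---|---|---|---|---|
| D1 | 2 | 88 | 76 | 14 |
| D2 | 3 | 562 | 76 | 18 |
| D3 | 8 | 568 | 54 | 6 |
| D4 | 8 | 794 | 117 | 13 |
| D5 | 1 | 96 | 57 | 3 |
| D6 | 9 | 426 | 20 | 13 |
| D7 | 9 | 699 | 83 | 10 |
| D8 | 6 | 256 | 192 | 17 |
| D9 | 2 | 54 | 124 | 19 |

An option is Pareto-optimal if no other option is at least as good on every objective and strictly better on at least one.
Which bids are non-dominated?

D1, D3, D5, D6, D7, D8, D9

D1: not dominated.
D2: dominated by D6 (warranty 9≥3, price 426≤562, duration 20≤76, crew size 13≤18).
D3: not dominated.
D4: dominated by D3 (warranty 8≥8, price 568≤794, duration 54≤117, crew size 6≤13).
D5: not dominated (best crew size).
D6: not dominated (best duration).
D7: not dominated.
D8: not dominated.
D9: not dominated (best price).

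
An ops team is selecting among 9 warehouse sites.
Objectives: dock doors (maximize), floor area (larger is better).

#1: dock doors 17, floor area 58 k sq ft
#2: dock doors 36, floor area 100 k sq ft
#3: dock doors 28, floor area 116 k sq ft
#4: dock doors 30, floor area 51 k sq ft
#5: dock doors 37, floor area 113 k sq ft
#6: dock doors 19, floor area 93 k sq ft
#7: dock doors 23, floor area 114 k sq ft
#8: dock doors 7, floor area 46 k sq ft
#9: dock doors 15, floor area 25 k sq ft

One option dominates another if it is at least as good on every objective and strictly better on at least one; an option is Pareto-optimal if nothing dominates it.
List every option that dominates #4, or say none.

#2, #5

#2: dock doors 36≥30, floor area 100≥51 — dominates #4.
#5: dock doors 37≥30, floor area 113≥51 — dominates #4.
Others (#1, #3, #6, #7, #8, #9) are each worse than #4 on at least one objective.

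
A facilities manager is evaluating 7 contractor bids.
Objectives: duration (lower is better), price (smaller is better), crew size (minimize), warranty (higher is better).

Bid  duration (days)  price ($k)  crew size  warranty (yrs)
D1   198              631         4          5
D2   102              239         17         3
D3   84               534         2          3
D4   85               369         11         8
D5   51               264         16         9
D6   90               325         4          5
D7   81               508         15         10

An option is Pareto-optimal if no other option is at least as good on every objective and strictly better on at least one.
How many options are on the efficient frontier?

D1: dominated by D6 (duration 90≤198, price 325≤631, crew size 4≤4, warranty 5≥5).
D2: not dominated (best price).
D3: not dominated (best crew size).
D4: not dominated.
D5: not dominated (best duration).
D6: not dominated.
D7: not dominated (best warranty).
Pareto-optimal: D2, D3, D4, D5, D6, D7 → 6.

6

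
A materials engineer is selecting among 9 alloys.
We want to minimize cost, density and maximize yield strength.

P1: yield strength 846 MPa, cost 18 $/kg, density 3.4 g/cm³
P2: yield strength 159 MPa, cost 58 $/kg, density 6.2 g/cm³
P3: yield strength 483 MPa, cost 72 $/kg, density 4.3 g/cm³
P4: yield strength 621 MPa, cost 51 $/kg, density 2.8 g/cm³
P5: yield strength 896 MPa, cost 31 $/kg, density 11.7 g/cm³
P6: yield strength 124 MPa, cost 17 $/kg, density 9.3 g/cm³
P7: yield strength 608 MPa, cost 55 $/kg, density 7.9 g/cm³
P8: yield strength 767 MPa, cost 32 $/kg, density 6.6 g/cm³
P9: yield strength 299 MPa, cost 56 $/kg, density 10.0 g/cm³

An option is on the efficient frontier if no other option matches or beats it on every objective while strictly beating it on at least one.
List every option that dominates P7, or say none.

P1: yield strength 846≥608, cost 18≤55, density 3.4≤7.9 — dominates P7.
P4: yield strength 621≥608, cost 51≤55, density 2.8≤7.9 — dominates P7.
P8: yield strength 767≥608, cost 32≤55, density 6.6≤7.9 — dominates P7.
Others (P2, P3, P5, P6, P9) are each worse than P7 on at least one objective.

P1, P4, P8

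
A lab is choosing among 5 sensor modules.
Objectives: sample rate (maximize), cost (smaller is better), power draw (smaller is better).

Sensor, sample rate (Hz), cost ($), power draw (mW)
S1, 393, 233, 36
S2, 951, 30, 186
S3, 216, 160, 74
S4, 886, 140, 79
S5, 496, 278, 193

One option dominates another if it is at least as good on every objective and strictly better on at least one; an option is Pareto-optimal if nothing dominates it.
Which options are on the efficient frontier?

S1, S2, S3, S4

S1: not dominated (best power draw).
S2: not dominated (best sample rate).
S3: not dominated.
S4: not dominated.
S5: dominated by S2 (sample rate 951≥496, cost 30≤278, power draw 186≤193).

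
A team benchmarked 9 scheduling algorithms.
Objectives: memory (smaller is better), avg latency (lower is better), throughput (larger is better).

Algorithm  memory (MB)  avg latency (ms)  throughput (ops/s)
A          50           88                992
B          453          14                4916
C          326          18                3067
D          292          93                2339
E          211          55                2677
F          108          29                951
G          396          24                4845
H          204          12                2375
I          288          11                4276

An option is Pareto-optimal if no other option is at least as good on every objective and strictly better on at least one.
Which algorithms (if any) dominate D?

E, H, I

E: memory 211≤292, avg latency 55≤93, throughput 2677≥2339 — dominates D.
H: memory 204≤292, avg latency 12≤93, throughput 2375≥2339 — dominates D.
I: memory 288≤292, avg latency 11≤93, throughput 4276≥2339 — dominates D.
Others (A, B, C, F, G) are each worse than D on at least one objective.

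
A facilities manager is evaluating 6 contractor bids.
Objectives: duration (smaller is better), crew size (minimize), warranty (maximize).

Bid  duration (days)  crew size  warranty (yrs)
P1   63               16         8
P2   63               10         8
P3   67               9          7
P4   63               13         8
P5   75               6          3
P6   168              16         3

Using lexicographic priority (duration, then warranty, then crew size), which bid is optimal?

First minimize duration: best is 63, kept {P1, P2, P4}.
Then maximize warranty: best is 8, kept {P1, P2, P4}.
Then minimize crew size: best is 10, kept {P2}.

P2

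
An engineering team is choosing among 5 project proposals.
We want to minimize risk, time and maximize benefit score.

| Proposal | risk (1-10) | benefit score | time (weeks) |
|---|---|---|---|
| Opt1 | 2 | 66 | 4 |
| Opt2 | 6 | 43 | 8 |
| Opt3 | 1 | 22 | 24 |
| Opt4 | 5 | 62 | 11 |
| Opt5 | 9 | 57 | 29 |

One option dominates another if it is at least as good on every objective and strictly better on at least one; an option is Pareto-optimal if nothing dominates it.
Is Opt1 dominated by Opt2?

No

Opt2 vs Opt1: Opt2 is worse on risk (6 vs 2), so it does not dominate Opt1.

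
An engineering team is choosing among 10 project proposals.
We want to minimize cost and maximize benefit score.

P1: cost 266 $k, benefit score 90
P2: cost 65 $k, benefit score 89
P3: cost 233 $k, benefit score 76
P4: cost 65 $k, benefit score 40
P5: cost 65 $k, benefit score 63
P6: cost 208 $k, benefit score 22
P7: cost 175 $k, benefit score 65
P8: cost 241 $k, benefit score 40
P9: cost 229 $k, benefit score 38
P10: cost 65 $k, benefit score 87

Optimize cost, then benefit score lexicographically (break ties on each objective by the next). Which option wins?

First minimize cost: best is 65, kept {P2, P4, P5, P10}.
Then maximize benefit score: best is 89, kept {P2}.

P2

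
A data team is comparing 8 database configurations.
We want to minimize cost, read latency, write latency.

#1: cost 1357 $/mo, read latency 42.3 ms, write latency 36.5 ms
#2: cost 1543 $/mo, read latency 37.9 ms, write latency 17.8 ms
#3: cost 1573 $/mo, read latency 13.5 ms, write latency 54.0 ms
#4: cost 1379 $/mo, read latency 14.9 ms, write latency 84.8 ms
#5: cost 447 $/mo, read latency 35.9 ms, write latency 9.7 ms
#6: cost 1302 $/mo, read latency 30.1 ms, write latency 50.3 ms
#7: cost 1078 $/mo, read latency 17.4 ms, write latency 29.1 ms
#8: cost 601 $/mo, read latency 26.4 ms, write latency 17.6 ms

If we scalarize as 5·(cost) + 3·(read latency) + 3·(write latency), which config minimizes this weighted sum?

#1: 5·1357 + 3·42.3 + 3·36.5 = 7021.4
#2: 5·1543 + 3·37.9 + 3·17.8 = 7882.1
#3: 5·1573 + 3·13.5 + 3·54.0 = 8067.5
#4: 5·1379 + 3·14.9 + 3·84.8 = 7194.1
#5: 5·447 + 3·35.9 + 3·9.7 = 2371.8
#6: 5·1302 + 3·30.1 + 3·50.3 = 6751.2
#7: 5·1078 + 3·17.4 + 3·29.1 = 5529.5
#8: 5·601 + 3·26.4 + 3·17.6 = 3137.0
Lowest: #5 at 2371.8.

#5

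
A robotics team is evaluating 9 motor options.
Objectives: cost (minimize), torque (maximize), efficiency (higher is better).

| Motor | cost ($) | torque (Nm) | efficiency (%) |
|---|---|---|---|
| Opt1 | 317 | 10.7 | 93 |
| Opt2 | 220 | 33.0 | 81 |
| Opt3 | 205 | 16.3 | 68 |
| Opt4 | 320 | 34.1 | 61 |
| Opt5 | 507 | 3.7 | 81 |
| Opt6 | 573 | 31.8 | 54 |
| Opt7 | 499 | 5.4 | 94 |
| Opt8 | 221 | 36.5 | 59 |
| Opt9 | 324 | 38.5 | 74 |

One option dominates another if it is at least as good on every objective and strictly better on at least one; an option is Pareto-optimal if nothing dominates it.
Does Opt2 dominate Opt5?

Yes

Opt2 vs Opt5: cost 220≤507, torque 33.0≥3.7, efficiency 81≥81 — Opt2 is at least as good on every objective with at least one strict improvement.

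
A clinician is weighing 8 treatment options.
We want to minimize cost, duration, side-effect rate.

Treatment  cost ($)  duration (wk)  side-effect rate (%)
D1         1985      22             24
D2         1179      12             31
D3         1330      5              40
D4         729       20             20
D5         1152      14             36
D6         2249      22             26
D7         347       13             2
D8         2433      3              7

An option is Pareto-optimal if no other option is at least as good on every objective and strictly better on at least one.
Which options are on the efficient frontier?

D1: dominated by D4 (cost 729≤1985, duration 20≤22, side-effect rate 20≤24).
D2: not dominated.
D3: not dominated.
D4: dominated by D7 (cost 347≤729, duration 13≤20, side-effect rate 2≤20).
D5: dominated by D7 (cost 347≤1152, duration 13≤14, side-effect rate 2≤36).
D6: dominated by D1 (cost 1985≤2249, duration 22≤22, side-effect rate 24≤26).
D7: not dominated (best cost).
D8: not dominated (best duration).

D2, D3, D7, D8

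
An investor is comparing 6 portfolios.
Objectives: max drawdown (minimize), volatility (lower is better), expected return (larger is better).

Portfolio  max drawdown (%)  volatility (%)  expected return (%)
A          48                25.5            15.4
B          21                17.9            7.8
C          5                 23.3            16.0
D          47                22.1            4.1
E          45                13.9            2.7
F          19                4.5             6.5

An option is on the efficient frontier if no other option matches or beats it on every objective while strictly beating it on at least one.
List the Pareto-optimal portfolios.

B, C, F

A: dominated by C (max drawdown 5≤48, volatility 23.3≤25.5, expected return 16.0≥15.4).
B: not dominated.
C: not dominated (best max drawdown).
D: dominated by B (max drawdown 21≤47, volatility 17.9≤22.1, expected return 7.8≥4.1).
E: dominated by F (max drawdown 19≤45, volatility 4.5≤13.9, expected return 6.5≥2.7).
F: not dominated (best volatility).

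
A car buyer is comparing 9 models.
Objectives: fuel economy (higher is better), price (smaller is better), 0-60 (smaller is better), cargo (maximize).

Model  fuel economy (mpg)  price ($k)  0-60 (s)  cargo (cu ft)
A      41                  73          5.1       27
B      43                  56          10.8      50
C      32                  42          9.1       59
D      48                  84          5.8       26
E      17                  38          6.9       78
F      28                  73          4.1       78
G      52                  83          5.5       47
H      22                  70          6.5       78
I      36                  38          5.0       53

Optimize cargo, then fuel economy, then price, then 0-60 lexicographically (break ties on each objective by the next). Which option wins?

F

First maximize cargo: best is 78, kept {E, F, H}.
Then maximize fuel economy: best is 28, kept {F}.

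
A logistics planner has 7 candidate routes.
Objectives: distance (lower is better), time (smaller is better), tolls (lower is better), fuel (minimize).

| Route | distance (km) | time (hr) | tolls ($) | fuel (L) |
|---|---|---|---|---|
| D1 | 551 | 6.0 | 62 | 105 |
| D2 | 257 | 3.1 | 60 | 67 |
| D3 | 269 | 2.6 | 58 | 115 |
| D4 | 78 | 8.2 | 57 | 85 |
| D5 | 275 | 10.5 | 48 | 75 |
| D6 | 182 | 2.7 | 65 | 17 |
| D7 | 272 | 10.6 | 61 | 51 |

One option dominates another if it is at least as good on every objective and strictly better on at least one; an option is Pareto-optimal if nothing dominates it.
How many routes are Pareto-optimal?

D1: dominated by D2 (distance 257≤551, time 3.1≤6.0, tolls 60≤62, fuel 67≤105).
D2: not dominated.
D3: not dominated (best time).
D4: not dominated (best distance).
D5: not dominated (best tolls).
D6: not dominated (best fuel).
D7: not dominated.
Pareto-optimal: D2, D3, D4, D5, D6, D7 → 6.

6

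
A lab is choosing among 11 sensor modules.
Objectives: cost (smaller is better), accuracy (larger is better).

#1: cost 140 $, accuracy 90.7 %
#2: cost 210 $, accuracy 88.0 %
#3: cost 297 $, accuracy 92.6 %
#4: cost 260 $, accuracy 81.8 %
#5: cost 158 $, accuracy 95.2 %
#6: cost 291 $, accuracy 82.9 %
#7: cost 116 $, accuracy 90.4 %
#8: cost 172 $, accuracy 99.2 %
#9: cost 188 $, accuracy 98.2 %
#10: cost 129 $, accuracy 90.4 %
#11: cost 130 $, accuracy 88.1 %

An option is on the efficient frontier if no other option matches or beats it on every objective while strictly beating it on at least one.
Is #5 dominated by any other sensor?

#1: worse on accuracy (90.7 vs 95.2).
#2: worse on cost (210 vs 158).
#3: worse on cost (297 vs 158).
#4: worse on cost (260 vs 158).
#6: worse on cost (291 vs 158).
#7: worse on accuracy (90.4 vs 95.2).
#8: worse on cost (172 vs 158).
#9: worse on cost (188 vs 158).
#10: worse on accuracy (90.4 vs 95.2).
#11: worse on accuracy (88.1 vs 95.2).
No option is at least as good as #5 on every objective and strictly better on one.

No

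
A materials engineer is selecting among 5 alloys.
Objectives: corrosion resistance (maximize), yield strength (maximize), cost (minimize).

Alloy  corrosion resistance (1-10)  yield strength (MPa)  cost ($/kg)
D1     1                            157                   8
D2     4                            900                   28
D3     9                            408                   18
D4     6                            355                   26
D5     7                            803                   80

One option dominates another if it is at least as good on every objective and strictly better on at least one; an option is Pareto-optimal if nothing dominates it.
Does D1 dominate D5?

D1 vs D5: D1 is worse on corrosion resistance (1 vs 7), so it does not dominate D5.

No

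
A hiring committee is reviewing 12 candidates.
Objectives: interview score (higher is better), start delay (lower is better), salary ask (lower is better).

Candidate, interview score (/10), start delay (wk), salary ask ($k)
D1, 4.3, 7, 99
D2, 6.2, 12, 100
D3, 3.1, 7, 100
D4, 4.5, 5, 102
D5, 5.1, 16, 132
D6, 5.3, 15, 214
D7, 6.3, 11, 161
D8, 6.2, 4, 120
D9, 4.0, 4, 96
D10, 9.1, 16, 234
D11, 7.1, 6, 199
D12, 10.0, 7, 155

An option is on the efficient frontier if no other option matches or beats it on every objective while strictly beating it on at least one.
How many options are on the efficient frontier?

D1: not dominated.
D2: not dominated.
D3: dominated by D1 (interview score 4.3≥3.1, start delay 7≤7, salary ask 99≤100).
D4: not dominated.
D5: dominated by D2 (interview score 6.2≥5.1, start delay 12≤16, salary ask 100≤132).
D6: dominated by D2 (interview score 6.2≥5.3, start delay 12≤15, salary ask 100≤214).
D7: dominated by D12 (interview score 10.0≥6.3, start delay 7≤11, salary ask 155≤161).
D8: not dominated.
D9: not dominated (best salary ask).
D10: dominated by D12 (interview score 10.0≥9.1, start delay 7≤16, salary ask 155≤234).
D11: not dominated.
D12: not dominated (best interview score).
Pareto-optimal: D1, D2, D4, D8, D9, D11, D12 → 7.

7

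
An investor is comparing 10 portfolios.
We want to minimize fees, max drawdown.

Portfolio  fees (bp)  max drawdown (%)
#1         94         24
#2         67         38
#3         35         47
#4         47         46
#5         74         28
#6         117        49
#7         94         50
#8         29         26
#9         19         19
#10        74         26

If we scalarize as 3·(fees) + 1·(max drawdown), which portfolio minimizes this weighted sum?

#9

#1: 3·94 + 1·24 = 306
#2: 3·67 + 1·38 = 239
#3: 3·35 + 1·47 = 152
#4: 3·47 + 1·46 = 187
#5: 3·74 + 1·28 = 250
#6: 3·117 + 1·49 = 400
#7: 3·94 + 1·50 = 332
#8: 3·29 + 1·26 = 113
#9: 3·19 + 1·19 = 76
#10: 3·74 + 1·26 = 248
Lowest: #9 at 76.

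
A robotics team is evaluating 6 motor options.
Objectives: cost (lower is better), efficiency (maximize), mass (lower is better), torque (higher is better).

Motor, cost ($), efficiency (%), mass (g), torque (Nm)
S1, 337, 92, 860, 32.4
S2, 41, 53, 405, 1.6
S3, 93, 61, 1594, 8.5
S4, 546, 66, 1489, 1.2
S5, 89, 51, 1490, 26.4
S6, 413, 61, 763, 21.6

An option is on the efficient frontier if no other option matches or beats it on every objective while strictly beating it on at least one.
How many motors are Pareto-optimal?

5

S1: not dominated (best efficiency).
S2: not dominated (best cost).
S3: not dominated.
S4: dominated by S1 (cost 337≤546, efficiency 92≥66, mass 860≤1489, torque 32.4≥1.2).
S5: not dominated.
S6: not dominated.
Pareto-optimal: S1, S2, S3, S5, S6 → 5.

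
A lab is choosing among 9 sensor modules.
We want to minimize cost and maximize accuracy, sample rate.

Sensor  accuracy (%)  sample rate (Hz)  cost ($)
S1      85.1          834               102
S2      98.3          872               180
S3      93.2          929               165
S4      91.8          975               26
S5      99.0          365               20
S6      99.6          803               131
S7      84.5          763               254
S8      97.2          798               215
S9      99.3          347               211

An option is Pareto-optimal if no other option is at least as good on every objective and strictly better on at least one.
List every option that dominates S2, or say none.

S1: worse on accuracy (85.1 vs 98.3).
S3: worse on accuracy (93.2 vs 98.3).
S4: worse on accuracy (91.8 vs 98.3).
S5: worse on sample rate (365 vs 872).
S6: worse on sample rate (803 vs 872).
S7: worse on accuracy (84.5 vs 98.3).
S8: worse on accuracy (97.2 vs 98.3).
S9: worse on sample rate (347 vs 872).
No option dominates S2.

none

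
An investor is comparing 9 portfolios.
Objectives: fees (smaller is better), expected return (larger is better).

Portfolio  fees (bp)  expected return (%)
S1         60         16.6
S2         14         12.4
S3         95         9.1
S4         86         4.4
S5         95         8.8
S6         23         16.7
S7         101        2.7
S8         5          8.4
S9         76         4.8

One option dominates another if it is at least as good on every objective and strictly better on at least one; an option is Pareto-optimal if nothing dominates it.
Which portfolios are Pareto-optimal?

S1: dominated by S6 (fees 23≤60, expected return 16.7≥16.6).
S2: not dominated.
S3: dominated by S1 (fees 60≤95, expected return 16.6≥9.1).
S4: dominated by S1 (fees 60≤86, expected return 16.6≥4.4).
S5: dominated by S1 (fees 60≤95, expected return 16.6≥8.8).
S6: not dominated (best expected return).
S7: dominated by S1 (fees 60≤101, expected return 16.6≥2.7).
S8: not dominated (best fees).
S9: dominated by S1 (fees 60≤76, expected return 16.6≥4.8).

S2, S6, S8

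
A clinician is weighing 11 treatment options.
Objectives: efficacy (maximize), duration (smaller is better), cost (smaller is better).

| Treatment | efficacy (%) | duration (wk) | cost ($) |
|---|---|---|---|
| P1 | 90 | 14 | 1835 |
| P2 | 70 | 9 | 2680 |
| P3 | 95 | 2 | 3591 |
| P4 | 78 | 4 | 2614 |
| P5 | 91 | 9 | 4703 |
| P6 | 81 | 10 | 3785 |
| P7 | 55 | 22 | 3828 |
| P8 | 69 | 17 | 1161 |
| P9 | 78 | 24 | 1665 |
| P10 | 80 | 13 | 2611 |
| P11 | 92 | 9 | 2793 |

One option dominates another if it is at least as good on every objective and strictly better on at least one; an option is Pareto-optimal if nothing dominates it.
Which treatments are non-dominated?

P1, P3, P4, P8, P9, P10, P11

P1: not dominated.
P2: dominated by P4 (efficacy 78≥70, duration 4≤9, cost 2614≤2680).
P3: not dominated (best efficacy).
P4: not dominated.
P5: dominated by P3 (efficacy 95≥91, duration 2≤9, cost 3591≤4703).
P6: dominated by P3 (efficacy 95≥81, duration 2≤10, cost 3591≤3785).
P7: dominated by P1 (efficacy 90≥55, duration 14≤22, cost 1835≤3828).
P8: not dominated (best cost).
P9: not dominated.
P10: not dominated.
P11: not dominated.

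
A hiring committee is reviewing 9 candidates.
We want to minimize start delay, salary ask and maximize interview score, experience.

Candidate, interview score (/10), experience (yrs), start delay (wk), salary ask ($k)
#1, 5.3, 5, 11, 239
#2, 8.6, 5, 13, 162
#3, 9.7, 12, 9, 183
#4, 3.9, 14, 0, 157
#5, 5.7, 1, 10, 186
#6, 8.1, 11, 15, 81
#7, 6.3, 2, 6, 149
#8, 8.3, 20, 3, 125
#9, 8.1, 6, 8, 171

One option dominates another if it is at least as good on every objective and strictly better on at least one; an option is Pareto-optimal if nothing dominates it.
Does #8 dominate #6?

No

#8 vs #6: #8 is worse on salary ask (125 vs 81), so it does not dominate #6.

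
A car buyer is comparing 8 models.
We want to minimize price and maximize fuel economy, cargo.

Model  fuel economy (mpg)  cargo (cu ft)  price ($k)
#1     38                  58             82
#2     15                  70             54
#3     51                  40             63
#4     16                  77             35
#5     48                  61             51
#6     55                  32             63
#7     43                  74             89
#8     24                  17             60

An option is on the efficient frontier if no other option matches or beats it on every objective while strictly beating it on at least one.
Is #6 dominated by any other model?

No

#1: worse on fuel economy (38 vs 55).
#2: worse on fuel economy (15 vs 55).
#3: worse on fuel economy (51 vs 55).
#4: worse on fuel economy (16 vs 55).
#5: worse on fuel economy (48 vs 55).
#7: worse on fuel economy (43 vs 55).
#8: worse on fuel economy (24 vs 55).
No option is at least as good as #6 on every objective and strictly better on one.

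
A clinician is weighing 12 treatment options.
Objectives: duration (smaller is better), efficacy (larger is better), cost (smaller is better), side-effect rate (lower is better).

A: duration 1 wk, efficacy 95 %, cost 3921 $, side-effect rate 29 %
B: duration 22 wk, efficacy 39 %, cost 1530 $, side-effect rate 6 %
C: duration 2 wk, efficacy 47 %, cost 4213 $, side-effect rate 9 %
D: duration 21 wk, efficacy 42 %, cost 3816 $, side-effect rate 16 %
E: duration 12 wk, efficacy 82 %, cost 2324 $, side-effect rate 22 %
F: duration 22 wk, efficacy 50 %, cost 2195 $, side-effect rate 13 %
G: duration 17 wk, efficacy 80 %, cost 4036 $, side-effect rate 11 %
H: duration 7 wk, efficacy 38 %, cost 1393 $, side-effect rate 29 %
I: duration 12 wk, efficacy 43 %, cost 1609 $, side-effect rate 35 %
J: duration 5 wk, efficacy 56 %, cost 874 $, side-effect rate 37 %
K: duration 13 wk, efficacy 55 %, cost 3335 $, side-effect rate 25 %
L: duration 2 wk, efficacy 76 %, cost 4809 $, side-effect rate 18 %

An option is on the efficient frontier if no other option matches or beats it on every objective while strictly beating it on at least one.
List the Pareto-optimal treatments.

A, B, C, D, E, F, G, H, I, J, L

A: not dominated (best duration).
B: not dominated (best side-effect rate).
C: not dominated.
D: not dominated.
E: not dominated.
F: not dominated.
G: not dominated.
H: not dominated.
I: not dominated.
J: not dominated (best cost).
K: dominated by E (duration 12≤13, efficacy 82≥55, cost 2324≤3335, side-effect rate 22≤25).
L: not dominated.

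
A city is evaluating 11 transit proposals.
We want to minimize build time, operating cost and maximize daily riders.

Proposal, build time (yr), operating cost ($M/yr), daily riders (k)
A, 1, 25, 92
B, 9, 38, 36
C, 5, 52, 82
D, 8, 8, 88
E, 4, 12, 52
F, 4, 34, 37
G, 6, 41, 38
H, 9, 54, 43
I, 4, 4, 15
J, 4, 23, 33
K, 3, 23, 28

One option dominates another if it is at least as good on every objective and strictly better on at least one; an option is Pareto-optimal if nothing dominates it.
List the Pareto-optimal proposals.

A: not dominated (best build time).
B: dominated by A (build time 1≤9, operating cost 25≤38, daily riders 92≥36).
C: dominated by A (build time 1≤5, operating cost 25≤52, daily riders 92≥82).
D: not dominated.
E: not dominated.
F: dominated by A (build time 1≤4, operating cost 25≤34, daily riders 92≥37).
G: dominated by A (build time 1≤6, operating cost 25≤41, daily riders 92≥38).
H: dominated by A (build time 1≤9, operating cost 25≤54, daily riders 92≥43).
I: not dominated (best operating cost).
J: dominated by E (build time 4≤4, operating cost 12≤23, daily riders 52≥33).
K: not dominated.

A, D, E, I, K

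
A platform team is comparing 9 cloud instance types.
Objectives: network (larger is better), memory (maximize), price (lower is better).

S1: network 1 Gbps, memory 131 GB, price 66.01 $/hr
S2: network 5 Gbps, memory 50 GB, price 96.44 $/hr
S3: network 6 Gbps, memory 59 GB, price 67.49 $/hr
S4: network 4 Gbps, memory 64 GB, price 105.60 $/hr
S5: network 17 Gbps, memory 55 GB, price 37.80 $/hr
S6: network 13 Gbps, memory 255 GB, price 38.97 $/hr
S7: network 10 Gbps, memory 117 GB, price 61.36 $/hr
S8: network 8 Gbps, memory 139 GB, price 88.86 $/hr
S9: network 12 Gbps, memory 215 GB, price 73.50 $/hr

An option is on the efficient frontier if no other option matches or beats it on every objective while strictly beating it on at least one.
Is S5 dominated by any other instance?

No

S1: worse on network (1 vs 17).
S2: worse on network (5 vs 17).
S3: worse on network (6 vs 17).
S4: worse on network (4 vs 17).
S6: worse on network (13 vs 17).
S7: worse on network (10 vs 17).
S8: worse on network (8 vs 17).
S9: worse on network (12 vs 17).
No option is at least as good as S5 on every objective and strictly better on one.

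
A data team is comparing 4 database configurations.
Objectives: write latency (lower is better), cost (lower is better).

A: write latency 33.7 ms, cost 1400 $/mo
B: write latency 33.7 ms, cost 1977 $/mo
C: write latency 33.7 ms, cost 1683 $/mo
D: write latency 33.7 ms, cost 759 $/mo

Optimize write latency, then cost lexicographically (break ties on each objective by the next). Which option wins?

First minimize write latency: best is 33.7, kept {A, B, C, D}.
Then minimize cost: best is 759, kept {D}.

D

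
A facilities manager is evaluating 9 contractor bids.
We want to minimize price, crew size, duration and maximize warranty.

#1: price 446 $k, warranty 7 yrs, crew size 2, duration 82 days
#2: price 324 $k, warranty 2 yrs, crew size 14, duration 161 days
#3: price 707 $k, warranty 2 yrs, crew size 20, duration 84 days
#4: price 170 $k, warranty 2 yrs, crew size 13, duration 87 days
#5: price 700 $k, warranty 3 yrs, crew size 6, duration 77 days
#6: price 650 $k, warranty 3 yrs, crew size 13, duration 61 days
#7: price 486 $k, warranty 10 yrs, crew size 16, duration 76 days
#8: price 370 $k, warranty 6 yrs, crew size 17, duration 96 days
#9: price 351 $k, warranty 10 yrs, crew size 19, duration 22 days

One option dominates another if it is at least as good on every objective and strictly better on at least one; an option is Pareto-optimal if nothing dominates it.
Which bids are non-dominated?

#1: not dominated (best crew size).
#2: dominated by #4 (price 170≤324, warranty 2≥2, crew size 13≤14, duration 87≤161).
#3: dominated by #1 (price 446≤707, warranty 7≥2, crew size 2≤20, duration 82≤84).
#4: not dominated (best price).
#5: not dominated.
#6: not dominated.
#7: not dominated.
#8: not dominated.
#9: not dominated (best duration).

#1, #4, #5, #6, #7, #8, #9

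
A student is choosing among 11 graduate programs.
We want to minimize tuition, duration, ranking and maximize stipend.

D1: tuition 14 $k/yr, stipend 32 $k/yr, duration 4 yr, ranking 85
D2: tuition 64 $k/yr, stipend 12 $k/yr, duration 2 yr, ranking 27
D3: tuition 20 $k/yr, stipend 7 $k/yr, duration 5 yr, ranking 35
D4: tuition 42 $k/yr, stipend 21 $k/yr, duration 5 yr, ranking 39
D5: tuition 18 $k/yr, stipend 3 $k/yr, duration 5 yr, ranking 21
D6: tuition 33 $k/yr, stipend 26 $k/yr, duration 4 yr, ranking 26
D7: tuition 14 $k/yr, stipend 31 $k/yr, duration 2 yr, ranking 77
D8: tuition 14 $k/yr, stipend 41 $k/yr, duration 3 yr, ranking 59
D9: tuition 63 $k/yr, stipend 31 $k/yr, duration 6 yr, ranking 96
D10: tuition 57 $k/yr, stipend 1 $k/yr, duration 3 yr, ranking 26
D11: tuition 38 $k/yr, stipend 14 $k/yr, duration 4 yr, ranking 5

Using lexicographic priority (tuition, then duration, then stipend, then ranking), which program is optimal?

D7

First minimize tuition: best is 14, kept {D1, D7, D8}.
Then minimize duration: best is 2, kept {D7}.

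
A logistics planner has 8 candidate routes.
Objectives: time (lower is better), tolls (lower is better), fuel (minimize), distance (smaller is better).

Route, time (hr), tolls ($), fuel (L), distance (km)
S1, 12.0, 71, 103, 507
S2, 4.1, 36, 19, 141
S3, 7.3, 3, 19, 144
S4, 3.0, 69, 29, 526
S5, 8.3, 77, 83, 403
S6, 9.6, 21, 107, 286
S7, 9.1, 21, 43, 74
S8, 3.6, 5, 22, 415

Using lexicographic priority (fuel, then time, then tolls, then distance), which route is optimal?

S2

First minimize fuel: best is 19, kept {S2, S3}.
Then minimize time: best is 4.1, kept {S2}.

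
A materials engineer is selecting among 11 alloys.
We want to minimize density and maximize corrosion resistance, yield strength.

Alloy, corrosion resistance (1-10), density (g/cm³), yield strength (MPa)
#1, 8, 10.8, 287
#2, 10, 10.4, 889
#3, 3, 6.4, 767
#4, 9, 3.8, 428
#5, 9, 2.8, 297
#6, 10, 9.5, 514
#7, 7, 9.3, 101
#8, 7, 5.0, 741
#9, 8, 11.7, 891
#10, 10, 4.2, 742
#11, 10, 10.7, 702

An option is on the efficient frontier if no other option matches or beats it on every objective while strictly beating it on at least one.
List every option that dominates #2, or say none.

none

#1: worse on corrosion resistance (8 vs 10).
#3: worse on corrosion resistance (3 vs 10).
#4: worse on corrosion resistance (9 vs 10).
#5: worse on corrosion resistance (9 vs 10).
#6: worse on yield strength (514 vs 889).
#7: worse on corrosion resistance (7 vs 10).
#8: worse on corrosion resistance (7 vs 10).
#9: worse on corrosion resistance (8 vs 10).
#10: worse on yield strength (742 vs 889).
#11: worse on density (10.7 vs 10.4).
No option dominates #2.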